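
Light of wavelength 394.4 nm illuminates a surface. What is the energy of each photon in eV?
3.1436 eV

Using E = hf = hc/λ:

E = hc/λ = (6.626×10⁻³⁴ J·s)(3×10⁸ m/s) / (394.4×10⁻⁹ m)
E = 3.1436 eV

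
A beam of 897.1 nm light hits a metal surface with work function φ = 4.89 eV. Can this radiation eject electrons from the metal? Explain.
No

For photoemission, the photon energy must exceed the work function.

Photon energy: E = hc/λ = 1.3821 eV
Work function: φ = 4.89 eV

Since E_photon (1.3821 eV) < φ (4.89 eV), photoemission will NOT occur.
The threshold wavelength is λ₀ = hc/φ = 253.5 nm.
Since 897.1 nm > 253.5 nm, the photons lack sufficient energy.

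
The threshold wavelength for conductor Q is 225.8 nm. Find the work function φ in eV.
5.49 eV

At the threshold wavelength, photon energy equals work function:
φ = hc/λ₀

Calculating:
φ = (6.626×10⁻³⁴ J·s)(3×10⁸ m/s) / (225.8×10⁻⁹ m)
φ = 5.49 eV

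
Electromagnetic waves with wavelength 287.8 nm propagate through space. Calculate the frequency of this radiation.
1.0417e+15 Hz

Using the wave equation: c = fλ

Solving for frequency:
f = c/λ = (3×10⁸ m/s) / (287.8×10⁻⁹ m)
f = 1.0417e+15 Hz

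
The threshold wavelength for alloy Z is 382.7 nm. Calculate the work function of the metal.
3.24 eV

At the threshold wavelength, photon energy equals work function:
φ = hc/λ₀

Calculating:
φ = (6.626×10⁻³⁴ J·s)(3×10⁸ m/s) / (382.7×10⁻⁹ m)
φ = 3.24 eV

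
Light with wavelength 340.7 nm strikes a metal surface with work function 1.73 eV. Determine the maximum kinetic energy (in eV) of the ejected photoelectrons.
1.9091 eV

Using Einstein's photoelectric equation: KE_max = hf - φ = hc/λ - φ

First, calculate the photon energy:
E_photon = hc/λ = (6.626×10⁻³⁴ J·s)(3×10⁸ m/s) / (340.7×10⁻⁹ m)
E_photon = 3.6391 eV

Then, the maximum kinetic energy:
KE_max = E_photon - φ = 3.6391 eV - 1.73 eV = 1.9091 eV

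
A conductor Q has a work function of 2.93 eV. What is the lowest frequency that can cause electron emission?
7.0847e+14 Hz

The threshold frequency is when the photon energy equals the work function:
hf₀ = φ

Solving for f₀:
f₀ = φ/h = (2.93 eV × 1.602×10⁻¹⁹ J/eV) / (6.626×10⁻³⁴ J·s)
f₀ = 7.0847e+14 Hz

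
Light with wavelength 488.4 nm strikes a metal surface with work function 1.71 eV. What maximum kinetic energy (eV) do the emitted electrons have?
0.8286 eV

Using Einstein's photoelectric equation: KE_max = hf - φ = hc/λ - φ

First, calculate the photon energy:
E_photon = hc/λ = (6.626×10⁻³⁴ J·s)(3×10⁸ m/s) / (488.4×10⁻⁹ m)
E_photon = 2.5386 eV

Then, the maximum kinetic energy:
KE_max = E_photon - φ = 2.5386 eV - 1.71 eV = 0.8286 eV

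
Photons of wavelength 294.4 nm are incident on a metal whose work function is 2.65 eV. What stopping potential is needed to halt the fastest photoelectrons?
1.5614 V

The stopping potential V_s satisfies: eV_s = KE_max

First, find KE_max using Einstein's equation:
E_photon = hc/λ = 4.2114 eV
KE_max = E_photon - φ = 4.2114 - 2.65 = 1.5614 eV

Since eV_s = KE_max:
V_s = KE_max/e = 1.5614 V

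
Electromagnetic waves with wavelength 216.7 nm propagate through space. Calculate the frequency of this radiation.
1.3834e+15 Hz

Using the wave equation: c = fλ

Solving for frequency:
f = c/λ = (3×10⁸ m/s) / (216.7×10⁻⁹ m)
f = 1.3834e+15 Hz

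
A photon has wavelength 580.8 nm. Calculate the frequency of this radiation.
5.1617e+14 Hz

Using the wave equation: c = fλ

Solving for frequency:
f = c/λ = (3×10⁸ m/s) / (580.8×10⁻⁹ m)
f = 5.1617e+14 Hz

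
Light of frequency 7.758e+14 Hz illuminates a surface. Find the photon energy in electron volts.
3.2085 eV

Using E = hf:

E = hf = (6.626×10⁻³⁴ J·s)(7.758e+14 Hz)
E = 3.2085 eV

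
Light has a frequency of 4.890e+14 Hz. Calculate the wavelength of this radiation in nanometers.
613.07 nm

Using the wave equation: c = fλ

Solving for wavelength:
λ = c/f = (3×10⁸ m/s) / (4.890e+14 Hz)
λ = 613.07 nm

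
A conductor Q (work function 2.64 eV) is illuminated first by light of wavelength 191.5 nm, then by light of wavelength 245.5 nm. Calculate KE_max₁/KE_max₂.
1.5908

Using Einstein's equation: KE_max = hc/λ - φ

For λ₁ = 191.5 nm:
E₁ = hc/λ₁ = 6.4744 eV
KE₁ = E₁ - φ = 6.4744 - 2.64 = 3.8344 eV

For λ₂ = 245.5 nm:
E₂ = hc/λ₂ = 5.0503 eV
KE₂ = E₂ - φ = 5.0503 - 2.64 = 2.4103 eV

Ratio: KE₁/KE₂ = 3.8344/2.4103 = 1.5908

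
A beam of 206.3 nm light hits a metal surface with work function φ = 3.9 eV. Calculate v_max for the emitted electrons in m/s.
8.6150e+05 m/s

First, find the maximum kinetic energy:
E_photon = hc/λ = 6.0099 eV
KE_max = E_photon - φ = 6.0099 - 3.9 = 2.1099 eV

Convert to Joules: KE_max = 2.1099 × 1.602×10⁻¹⁹ J = 3.3804e-19 J

Then use KE = ½mv² to find velocity:
v = √(2·KE/m) = √(2 × 3.3804e-19 J / 9.109e-31 kg)
v = 8.6150e+05 m/s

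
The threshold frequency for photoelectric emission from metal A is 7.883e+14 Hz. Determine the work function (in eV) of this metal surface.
3.26 eV

At the threshold frequency, photon energy equals work function:
φ = hf₀

Calculating:
φ = (6.626×10⁻³⁴ J·s)(7.883e+14 Hz)
φ = 3.26 eV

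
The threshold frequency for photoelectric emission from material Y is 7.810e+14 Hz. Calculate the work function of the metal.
3.23 eV

At the threshold frequency, photon energy equals work function:
φ = hf₀

Calculating:
φ = (6.626×10⁻³⁴ J·s)(7.810e+14 Hz)
φ = 3.23 eV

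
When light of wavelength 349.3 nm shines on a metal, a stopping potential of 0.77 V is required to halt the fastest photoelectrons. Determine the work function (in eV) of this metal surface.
2.78 eV

The stopping potential gives the maximum kinetic energy: KE_max = eV_s = 0.77 eV

From Einstein's photoelectric equation: KE_max = hc/λ - φ
Rearranging: φ = hc/λ - KE_max

Calculate photon energy:
E_photon = hc/λ = (6.626×10⁻³⁴ J·s)(3×10⁸ m/s) / (349.3×10⁻⁹ m) = 3.5495 eV

Therefore:
φ = 3.5495 - 0.77 = 2.78 eV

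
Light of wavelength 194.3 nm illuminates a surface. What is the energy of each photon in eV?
6.3811 eV

Using E = hf = hc/λ:

E = hc/λ = (6.626×10⁻³⁴ J·s)(3×10⁸ m/s) / (194.3×10⁻⁹ m)
E = 6.3811 eV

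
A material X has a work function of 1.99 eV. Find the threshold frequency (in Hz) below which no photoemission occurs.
4.8118e+14 Hz

The threshold frequency is when the photon energy equals the work function:
hf₀ = φ

Solving for f₀:
f₀ = φ/h = (1.99 eV × 1.602×10⁻¹⁹ J/eV) / (6.626×10⁻³⁴ J·s)
f₀ = 4.8118e+14 Hz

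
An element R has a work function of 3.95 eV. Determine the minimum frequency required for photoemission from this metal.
9.5511e+14 Hz

The threshold frequency is when the photon energy equals the work function:
hf₀ = φ

Solving for f₀:
f₀ = φ/h = (3.95 eV × 1.602×10⁻¹⁹ J/eV) / (6.626×10⁻³⁴ J·s)
f₀ = 9.5511e+14 Hz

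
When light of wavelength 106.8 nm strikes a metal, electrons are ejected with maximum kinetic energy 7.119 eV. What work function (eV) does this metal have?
4.49 eV

From Einstein's photoelectric equation: KE_max = hf - φ = hc/λ - φ

Rearranging for φ:
φ = hc/λ - KE_max

Calculate photon energy:
E_photon = hc/λ = 11.6090 eV

Therefore:
φ = 11.6090 - 7.119 = 4.49 eV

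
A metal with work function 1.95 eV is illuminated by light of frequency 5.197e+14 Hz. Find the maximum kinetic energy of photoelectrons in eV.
0.1993 eV

Using Einstein's photoelectric equation: KE_max = hf - φ

First, calculate the photon energy:
E_photon = hf = (6.626×10⁻³⁴ J·s)(5.197e+14 Hz)
E_photon = 2.1493 eV

Then, the maximum kinetic energy:
KE_max = E_photon - φ = 2.1493 eV - 1.95 eV = 0.1993 eV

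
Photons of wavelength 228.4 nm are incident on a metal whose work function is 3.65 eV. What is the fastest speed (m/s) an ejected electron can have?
7.9093e+05 m/s

First, find the maximum kinetic energy:
E_photon = hc/λ = 5.4284 eV
KE_max = E_photon - φ = 5.4284 - 3.65 = 1.7784 eV

Convert to Joules: KE_max = 1.7784 × 1.602×10⁻¹⁹ J = 2.8493e-19 J

Then use KE = ½mv² to find velocity:
v = √(2·KE/m) = √(2 × 2.8493e-19 J / 9.109e-31 kg)
v = 7.9093e+05 m/s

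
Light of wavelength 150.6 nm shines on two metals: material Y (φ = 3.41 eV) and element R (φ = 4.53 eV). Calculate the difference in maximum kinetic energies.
1.1200 eV

Using KE_max = hc/λ - φ for each metal:

Photon energy: E = hc/λ = 8.2327 eV

For material Y (φ₁ = 3.41 eV):
KE₁ = E - φ₁ = 8.2327 - 3.41 = 4.8227 eV

For element R (φ₂ = 4.53 eV):
KE₂ = E - φ₂ = 8.2327 - 4.53 = 3.7027 eV

Difference:
ΔKE = KE₁ - KE₂ = 4.8227 - 3.7027 = 1.1200 eV

Note: The difference equals the difference in work functions: 4.53 - 3.41 = 1.12 eV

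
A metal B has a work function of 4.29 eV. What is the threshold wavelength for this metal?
289.01 nm

The threshold wavelength is when the photon energy equals the work function:
hc/λ₀ = φ

Solving for λ₀:
λ₀ = hc/φ = (6.626×10⁻³⁴ J·s)(3×10⁸ m/s) / (4.29 eV × 1.602×10⁻¹⁹ J/eV)
λ₀ = 289.01 nm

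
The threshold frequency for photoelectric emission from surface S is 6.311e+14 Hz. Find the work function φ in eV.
2.61 eV

At the threshold frequency, photon energy equals work function:
φ = hf₀

Calculating:
φ = (6.626×10⁻³⁴ J·s)(6.311e+14 Hz)
φ = 2.61 eV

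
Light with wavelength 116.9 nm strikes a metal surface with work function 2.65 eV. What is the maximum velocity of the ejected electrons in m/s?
1.6729e+06 m/s

First, find the maximum kinetic energy:
E_photon = hc/λ = 10.6060 eV
KE_max = E_photon - φ = 10.6060 - 2.65 = 7.9560 eV

Convert to Joules: KE_max = 7.9560 × 1.602×10⁻¹⁹ J = 1.2747e-18 J

Then use KE = ½mv² to find velocity:
v = √(2·KE/m) = √(2 × 1.2747e-18 J / 9.109e-31 kg)
v = 1.6729e+06 m/s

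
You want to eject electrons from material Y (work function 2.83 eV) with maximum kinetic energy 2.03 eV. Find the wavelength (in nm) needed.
255.11 nm

From Einstein's equation: KE_max = hc/λ - φ

Rearranging for λ:
hc/λ = KE_max + φ
λ = hc/(KE_max + φ)

Required photon energy:
E_photon = KE_max + φ = 2.03 + 2.83 = 4.86 eV

Required wavelength:
λ = hc/E_photon = (6.626×10⁻³⁴)(3×10⁸) / (4.86 × 1.602×10⁻¹⁹)
λ = 255.11 nm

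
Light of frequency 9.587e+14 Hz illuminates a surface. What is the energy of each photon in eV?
3.9649 eV

Using E = hf:

E = hf = (6.626×10⁻³⁴ J·s)(9.587e+14 Hz)
E = 3.9649 eV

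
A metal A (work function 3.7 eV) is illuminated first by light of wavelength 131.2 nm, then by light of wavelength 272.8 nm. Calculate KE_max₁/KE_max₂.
6.8058

Using Einstein's equation: KE_max = hc/λ - φ

For λ₁ = 131.2 nm:
E₁ = hc/λ₁ = 9.4500 eV
KE₁ = E₁ - φ = 9.4500 - 3.7 = 5.7500 eV

For λ₂ = 272.8 nm:
E₂ = hc/λ₂ = 4.5449 eV
KE₂ = E₂ - φ = 4.5449 - 3.7 = 0.8449 eV

Ratio: KE₁/KE₂ = 5.7500/0.8449 = 6.8058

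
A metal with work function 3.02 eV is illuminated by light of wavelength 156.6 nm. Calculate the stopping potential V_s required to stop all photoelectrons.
4.8973 V

The stopping potential V_s satisfies: eV_s = KE_max

First, find KE_max using Einstein's equation:
E_photon = hc/λ = 7.9173 eV
KE_max = E_photon - φ = 7.9173 - 3.02 = 4.8973 eV

Since eV_s = KE_max:
V_s = KE_max/e = 4.8973 V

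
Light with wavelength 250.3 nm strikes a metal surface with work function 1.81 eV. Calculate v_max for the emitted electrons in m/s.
1.0515e+06 m/s

First, find the maximum kinetic energy:
E_photon = hc/λ = 4.9534 eV
KE_max = E_photon - φ = 4.9534 - 1.81 = 3.1434 eV

Convert to Joules: KE_max = 3.1434 × 1.602×10⁻¹⁹ J = 5.0363e-19 J

Then use KE = ½mv² to find velocity:
v = √(2·KE/m) = √(2 × 5.0363e-19 J / 9.109e-31 kg)
v = 1.0515e+06 m/s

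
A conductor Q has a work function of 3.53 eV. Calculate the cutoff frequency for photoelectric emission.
8.5355e+14 Hz

The threshold frequency is when the photon energy equals the work function:
hf₀ = φ

Solving for f₀:
f₀ = φ/h = (3.53 eV × 1.602×10⁻¹⁹ J/eV) / (6.626×10⁻³⁴ J·s)
f₀ = 8.5355e+14 Hz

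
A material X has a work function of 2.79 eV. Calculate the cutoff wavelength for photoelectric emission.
444.39 nm

The threshold wavelength is when the photon energy equals the work function:
hc/λ₀ = φ

Solving for λ₀:
λ₀ = hc/φ = (6.626×10⁻³⁴ J·s)(3×10⁸ m/s) / (2.79 eV × 1.602×10⁻¹⁹ J/eV)
λ₀ = 444.39 nm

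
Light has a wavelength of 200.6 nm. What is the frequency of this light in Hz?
1.4945e+15 Hz

Using the wave equation: c = fλ

Solving for frequency:
f = c/λ = (3×10⁸ m/s) / (200.6×10⁻⁹ m)
f = 1.4945e+15 Hz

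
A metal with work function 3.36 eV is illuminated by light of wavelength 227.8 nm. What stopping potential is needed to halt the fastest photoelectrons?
2.0827 V

The stopping potential V_s satisfies: eV_s = KE_max

First, find KE_max using Einstein's equation:
E_photon = hc/λ = 5.4427 eV
KE_max = E_photon - φ = 5.4427 - 3.36 = 2.0827 eV

Since eV_s = KE_max:
V_s = KE_max/e = 2.0827 V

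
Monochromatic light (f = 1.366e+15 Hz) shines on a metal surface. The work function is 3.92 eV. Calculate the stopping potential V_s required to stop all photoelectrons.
1.7293 V

The stopping potential V_s satisfies: eV_s = KE_max

First, find KE_max using Einstein's equation:
E_photon = hf = (6.626×10⁻³⁴ J·s)(1.366e+15 Hz) = 5.6493 eV
KE_max = E_photon - φ = 5.6493 - 3.92 = 1.7293 eV

Since eV_s = KE_max:
V_s = KE_max/e = 1.7293 V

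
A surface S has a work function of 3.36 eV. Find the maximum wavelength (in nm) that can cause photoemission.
369.00 nm

The threshold wavelength is when the photon energy equals the work function:
hc/λ₀ = φ

Solving for λ₀:
λ₀ = hc/φ = (6.626×10⁻³⁴ J·s)(3×10⁸ m/s) / (3.36 eV × 1.602×10⁻¹⁹ J/eV)
λ₀ = 369.00 nm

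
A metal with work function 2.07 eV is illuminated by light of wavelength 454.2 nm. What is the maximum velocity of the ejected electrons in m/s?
4.8173e+05 m/s

First, find the maximum kinetic energy:
E_photon = hc/λ = 2.7297 eV
KE_max = E_photon - φ = 2.7297 - 2.07 = 0.6597 eV

Convert to Joules: KE_max = 0.6597 × 1.602×10⁻¹⁹ J = 1.0570e-19 J

Then use KE = ½mv² to find velocity:
v = √(2·KE/m) = √(2 × 1.0570e-19 J / 9.109e-31 kg)
v = 4.8173e+05 m/s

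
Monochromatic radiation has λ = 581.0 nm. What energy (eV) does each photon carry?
2.1340 eV

Using E = hf = hc/λ:

E = hc/λ = (6.626×10⁻³⁴ J·s)(3×10⁸ m/s) / (581.0×10⁻⁹ m)
E = 2.1340 eV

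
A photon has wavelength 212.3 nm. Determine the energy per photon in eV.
5.8400 eV

Using E = hf = hc/λ:

E = hc/λ = (6.626×10⁻³⁴ J·s)(3×10⁸ m/s) / (212.3×10⁻⁹ m)
E = 5.8400 eV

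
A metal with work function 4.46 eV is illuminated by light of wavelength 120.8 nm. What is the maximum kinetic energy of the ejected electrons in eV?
5.8036 eV

Using Einstein's photoelectric equation: KE_max = hf - φ = hc/λ - φ

First, calculate the photon energy:
E_photon = hc/λ = (6.626×10⁻³⁴ J·s)(3×10⁸ m/s) / (120.8×10⁻⁹ m)
E_photon = 10.2636 eV

Then, the maximum kinetic energy:
KE_max = E_photon - φ = 10.2636 eV - 4.46 eV = 5.8036 eV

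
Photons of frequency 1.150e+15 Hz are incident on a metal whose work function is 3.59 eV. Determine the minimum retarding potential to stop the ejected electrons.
1.1660 V

The stopping potential V_s satisfies: eV_s = KE_max

First, find KE_max using Einstein's equation:
E_photon = hf = (6.626×10⁻³⁴ J·s)(1.150e+15 Hz) = 4.7560 eV
KE_max = E_photon - φ = 4.7560 - 3.59 = 1.1660 eV

Since eV_s = KE_max:
V_s = KE_max/e = 1.1660 V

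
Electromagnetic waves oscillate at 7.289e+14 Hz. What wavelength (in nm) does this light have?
411.29 nm

Using the wave equation: c = fλ

Solving for wavelength:
λ = c/f = (3×10⁸ m/s) / (7.289e+14 Hz)
λ = 411.29 nm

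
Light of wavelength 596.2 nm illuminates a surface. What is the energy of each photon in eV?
2.0796 eV

Using E = hf = hc/λ:

E = hc/λ = (6.626×10⁻³⁴ J·s)(3×10⁸ m/s) / (596.2×10⁻⁹ m)
E = 2.0796 eV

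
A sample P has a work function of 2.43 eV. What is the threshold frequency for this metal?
5.8757e+14 Hz

The threshold frequency is when the photon energy equals the work function:
hf₀ = φ

Solving for f₀:
f₀ = φ/h = (2.43 eV × 1.602×10⁻¹⁹ J/eV) / (6.626×10⁻³⁴ J·s)
f₀ = 5.8757e+14 Hz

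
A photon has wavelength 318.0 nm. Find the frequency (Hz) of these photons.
9.4274e+14 Hz

Using the wave equation: c = fλ

Solving for frequency:
f = c/λ = (3×10⁸ m/s) / (318.0×10⁻⁹ m)
f = 9.4274e+14 Hz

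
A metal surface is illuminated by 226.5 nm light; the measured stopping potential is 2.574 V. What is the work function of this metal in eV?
2.90 eV

The stopping potential gives the maximum kinetic energy: KE_max = eV_s = 2.574 eV

From Einstein's photoelectric equation: KE_max = hc/λ - φ
Rearranging: φ = hc/λ - KE_max

Calculate photon energy:
E_photon = hc/λ = (6.626×10⁻³⁴ J·s)(3×10⁸ m/s) / (226.5×10⁻⁹ m) = 5.4739 eV

Therefore:
φ = 5.4739 - 2.574 = 2.90 eV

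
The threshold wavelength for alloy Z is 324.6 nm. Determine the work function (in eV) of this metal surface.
3.82 eV

At the threshold wavelength, photon energy equals work function:
φ = hc/λ₀

Calculating:
φ = (6.626×10⁻³⁴ J·s)(3×10⁸ m/s) / (324.6×10⁻⁹ m)
φ = 3.82 eV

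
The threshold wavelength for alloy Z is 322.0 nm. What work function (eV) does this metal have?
3.85 eV

At the threshold wavelength, photon energy equals work function:
φ = hc/λ₀

Calculating:
φ = (6.626×10⁻³⁴ J·s)(3×10⁸ m/s) / (322.0×10⁻⁹ m)
φ = 3.85 eV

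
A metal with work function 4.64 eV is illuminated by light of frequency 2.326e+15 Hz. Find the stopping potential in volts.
4.9796 V

The stopping potential V_s satisfies: eV_s = KE_max

First, find KE_max using Einstein's equation:
E_photon = hf = (6.626×10⁻³⁴ J·s)(2.326e+15 Hz) = 9.6196 eV
KE_max = E_photon - φ = 9.6196 - 4.64 = 4.9796 eV

Since eV_s = KE_max:
V_s = KE_max/e = 4.9796 V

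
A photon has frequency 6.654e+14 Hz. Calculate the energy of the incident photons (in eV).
2.7519 eV

Using E = hf:

E = hf = (6.626×10⁻³⁴ J·s)(6.654e+14 Hz)
E = 2.7519 eV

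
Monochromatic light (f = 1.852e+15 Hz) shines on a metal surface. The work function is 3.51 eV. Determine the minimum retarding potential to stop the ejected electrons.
4.1493 V

The stopping potential V_s satisfies: eV_s = KE_max

First, find KE_max using Einstein's equation:
E_photon = hf = (6.626×10⁻³⁴ J·s)(1.852e+15 Hz) = 7.6593 eV
KE_max = E_photon - φ = 7.6593 - 3.51 = 4.1493 eV

Since eV_s = KE_max:
V_s = KE_max/e = 4.1493 V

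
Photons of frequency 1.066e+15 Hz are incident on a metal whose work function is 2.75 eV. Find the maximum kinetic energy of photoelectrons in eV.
1.6586 eV

Using Einstein's photoelectric equation: KE_max = hf - φ

First, calculate the photon energy:
E_photon = hf = (6.626×10⁻³⁴ J·s)(1.066e+15 Hz)
E_photon = 4.4086 eV

Then, the maximum kinetic energy:
KE_max = E_photon - φ = 4.4086 eV - 2.75 eV = 1.6586 eV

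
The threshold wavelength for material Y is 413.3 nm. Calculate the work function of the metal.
3.00 eV

At the threshold wavelength, photon energy equals work function:
φ = hc/λ₀

Calculating:
φ = (6.626×10⁻³⁴ J·s)(3×10⁸ m/s) / (413.3×10⁻⁹ m)
φ = 3.00 eV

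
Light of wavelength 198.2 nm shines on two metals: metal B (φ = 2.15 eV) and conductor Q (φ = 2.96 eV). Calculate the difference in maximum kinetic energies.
0.8100 eV

Using KE_max = hc/λ - φ for each metal:

Photon energy: E = hc/λ = 6.2555 eV

For metal B (φ₁ = 2.15 eV):
KE₁ = E - φ₁ = 6.2555 - 2.15 = 4.1055 eV

For conductor Q (φ₂ = 2.96 eV):
KE₂ = E - φ₂ = 6.2555 - 2.96 = 3.2955 eV

Difference:
ΔKE = KE₁ - KE₂ = 4.1055 - 3.2955 = 0.8100 eV

Note: The difference equals the difference in work functions: 2.96 - 2.15 = 0.81 eV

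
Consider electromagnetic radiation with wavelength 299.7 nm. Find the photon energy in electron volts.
4.1369 eV

Using E = hf = hc/λ:

E = hc/λ = (6.626×10⁻³⁴ J·s)(3×10⁸ m/s) / (299.7×10⁻⁹ m)
E = 4.1369 eV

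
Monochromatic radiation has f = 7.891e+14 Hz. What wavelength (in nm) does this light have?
379.92 nm

Using the wave equation: c = fλ

Solving for wavelength:
λ = c/f = (3×10⁸ m/s) / (7.891e+14 Hz)
λ = 379.92 nm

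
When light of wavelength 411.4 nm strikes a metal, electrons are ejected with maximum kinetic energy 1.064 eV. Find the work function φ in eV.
1.95 eV

From Einstein's photoelectric equation: KE_max = hf - φ = hc/λ - φ

Rearranging for φ:
φ = hc/λ - KE_max

Calculate photon energy:
E_photon = hc/λ = 3.0137 eV

Therefore:
φ = 3.0137 - 1.064 = 1.95 eV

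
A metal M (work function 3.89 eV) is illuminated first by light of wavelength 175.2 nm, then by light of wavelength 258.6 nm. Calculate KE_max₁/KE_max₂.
3.5234

Using Einstein's equation: KE_max = hc/λ - φ

For λ₁ = 175.2 nm:
E₁ = hc/λ₁ = 7.0767 eV
KE₁ = E₁ - φ = 7.0767 - 3.89 = 3.1867 eV

For λ₂ = 258.6 nm:
E₂ = hc/λ₂ = 4.7944 eV
KE₂ = E₂ - φ = 4.7944 - 3.89 = 0.9044 eV

Ratio: KE₁/KE₂ = 3.1867/0.9044 = 3.5234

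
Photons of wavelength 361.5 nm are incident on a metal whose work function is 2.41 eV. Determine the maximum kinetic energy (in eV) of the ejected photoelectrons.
1.0197 eV

Using Einstein's photoelectric equation: KE_max = hf - φ = hc/λ - φ

First, calculate the photon energy:
E_photon = hc/λ = (6.626×10⁻³⁴ J·s)(3×10⁸ m/s) / (361.5×10⁻⁹ m)
E_photon = 3.4297 eV

Then, the maximum kinetic energy:
KE_max = E_photon - φ = 3.4297 eV - 2.41 eV = 1.0197 eV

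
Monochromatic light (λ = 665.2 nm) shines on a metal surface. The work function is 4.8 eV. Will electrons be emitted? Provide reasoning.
No

For photoemission, the photon energy must exceed the work function.

Photon energy: E = hc/λ = 1.8639 eV
Work function: φ = 4.8 eV

Since E_photon (1.8639 eV) < φ (4.8 eV), photoemission will NOT occur.
The threshold wavelength is λ₀ = hc/φ = 258.3 nm.
Since 665.2 nm > 258.3 nm, the photons lack sufficient energy.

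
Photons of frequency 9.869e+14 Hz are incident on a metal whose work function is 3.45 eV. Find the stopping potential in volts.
0.6315 V

The stopping potential V_s satisfies: eV_s = KE_max

First, find KE_max using Einstein's equation:
E_photon = hf = (6.626×10⁻³⁴ J·s)(9.869e+14 Hz) = 4.0815 eV
KE_max = E_photon - φ = 4.0815 - 3.45 = 0.6315 eV

Since eV_s = KE_max:
V_s = KE_max/e = 0.6315 V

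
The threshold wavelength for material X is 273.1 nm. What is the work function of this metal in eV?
4.54 eV

At the threshold wavelength, photon energy equals work function:
φ = hc/λ₀

Calculating:
φ = (6.626×10⁻³⁴ J·s)(3×10⁸ m/s) / (273.1×10⁻⁹ m)
φ = 4.54 eV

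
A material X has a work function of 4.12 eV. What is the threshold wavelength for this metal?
300.93 nm

The threshold wavelength is when the photon energy equals the work function:
hc/λ₀ = φ

Solving for λ₀:
λ₀ = hc/φ = (6.626×10⁻³⁴ J·s)(3×10⁸ m/s) / (4.12 eV × 1.602×10⁻¹⁹ J/eV)
λ₀ = 300.93 nm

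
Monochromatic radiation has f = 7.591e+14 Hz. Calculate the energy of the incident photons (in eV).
3.1394 eV

Using E = hf:

E = hf = (6.626×10⁻³⁴ J·s)(7.591e+14 Hz)
E = 3.1394 eV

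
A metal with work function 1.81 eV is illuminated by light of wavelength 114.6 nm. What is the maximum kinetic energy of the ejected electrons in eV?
9.0089 eV

Using Einstein's photoelectric equation: KE_max = hf - φ = hc/λ - φ

First, calculate the photon energy:
E_photon = hc/λ = (6.626×10⁻³⁴ J·s)(3×10⁸ m/s) / (114.6×10⁻⁹ m)
E_photon = 10.8189 eV

Then, the maximum kinetic energy:
KE_max = E_photon - φ = 10.8189 eV - 1.81 eV = 9.0089 eV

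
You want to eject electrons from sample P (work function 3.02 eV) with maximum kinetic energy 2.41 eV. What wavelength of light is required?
228.33 nm

From Einstein's equation: KE_max = hc/λ - φ

Rearranging for λ:
hc/λ = KE_max + φ
λ = hc/(KE_max + φ)

Required photon energy:
E_photon = KE_max + φ = 2.41 + 3.02 = 5.43 eV

Required wavelength:
λ = hc/E_photon = (6.626×10⁻³⁴)(3×10⁸) / (5.43 × 1.602×10⁻¹⁹)
λ = 228.33 nm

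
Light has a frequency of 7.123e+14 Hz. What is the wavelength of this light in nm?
420.88 nm

Using the wave equation: c = fλ

Solving for wavelength:
λ = c/f = (3×10⁸ m/s) / (7.123e+14 Hz)
λ = 420.88 nm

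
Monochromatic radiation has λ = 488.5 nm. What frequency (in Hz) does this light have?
6.1370e+14 Hz

Using the wave equation: c = fλ

Solving for frequency:
f = c/λ = (3×10⁸ m/s) / (488.5×10⁻⁹ m)
f = 6.1370e+14 Hz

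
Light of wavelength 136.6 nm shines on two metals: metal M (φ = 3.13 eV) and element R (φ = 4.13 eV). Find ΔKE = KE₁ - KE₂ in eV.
1.0000 eV

Using KE_max = hc/λ - φ for each metal:

Photon energy: E = hc/λ = 9.0764 eV

For metal M (φ₁ = 3.13 eV):
KE₁ = E - φ₁ = 9.0764 - 3.13 = 5.9464 eV

For element R (φ₂ = 4.13 eV):
KE₂ = E - φ₂ = 9.0764 - 4.13 = 4.9464 eV

Difference:
ΔKE = KE₁ - KE₂ = 5.9464 - 4.9464 = 1.0000 eV

Note: The difference equals the difference in work functions: 4.13 - 3.13 = 1.00 eV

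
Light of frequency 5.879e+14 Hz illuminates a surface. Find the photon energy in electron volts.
2.4314 eV

Using E = hf:

E = hf = (6.626×10⁻³⁴ J·s)(5.879e+14 Hz)
E = 2.4314 eV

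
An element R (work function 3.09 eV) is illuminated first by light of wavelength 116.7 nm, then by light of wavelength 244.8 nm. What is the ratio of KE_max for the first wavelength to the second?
3.8153

Using Einstein's equation: KE_max = hc/λ - φ

For λ₁ = 116.7 nm:
E₁ = hc/λ₁ = 10.6242 eV
KE₁ = E₁ - φ = 10.6242 - 3.09 = 7.5342 eV

For λ₂ = 244.8 nm:
E₂ = hc/λ₂ = 5.0647 eV
KE₂ = E₂ - φ = 5.0647 - 3.09 = 1.9747 eV

Ratio: KE₁/KE₂ = 7.5342/1.9747 = 3.8153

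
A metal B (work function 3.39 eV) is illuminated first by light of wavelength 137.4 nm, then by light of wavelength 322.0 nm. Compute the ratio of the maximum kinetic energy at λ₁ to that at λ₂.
12.2352

Using Einstein's equation: KE_max = hc/λ - φ

For λ₁ = 137.4 nm:
E₁ = hc/λ₁ = 9.0236 eV
KE₁ = E₁ - φ = 9.0236 - 3.39 = 5.6336 eV

For λ₂ = 322.0 nm:
E₂ = hc/λ₂ = 3.8504 eV
KE₂ = E₂ - φ = 3.8504 - 3.39 = 0.4604 eV

Ratio: KE₁/KE₂ = 5.6336/0.4604 = 12.2352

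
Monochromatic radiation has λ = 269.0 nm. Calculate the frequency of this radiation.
1.1145e+15 Hz

Using the wave equation: c = fλ

Solving for frequency:
f = c/λ = (3×10⁸ m/s) / (269.0×10⁻⁹ m)
f = 1.1145e+15 Hz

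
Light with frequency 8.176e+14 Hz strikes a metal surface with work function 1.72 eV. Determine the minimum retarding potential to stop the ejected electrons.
1.6613 V

The stopping potential V_s satisfies: eV_s = KE_max

First, find KE_max using Einstein's equation:
E_photon = hf = (6.626×10⁻³⁴ J·s)(8.176e+14 Hz) = 3.3813 eV
KE_max = E_photon - φ = 3.3813 - 1.72 = 1.6613 eV

Since eV_s = KE_max:
V_s = KE_max/e = 1.6613 V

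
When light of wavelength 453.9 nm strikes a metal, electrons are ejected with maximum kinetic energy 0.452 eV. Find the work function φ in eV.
2.28 eV

From Einstein's photoelectric equation: KE_max = hf - φ = hc/λ - φ

Rearranging for φ:
φ = hc/λ - KE_max

Calculate photon energy:
E_photon = hc/λ = 2.7315 eV

Therefore:
φ = 2.7315 - 0.452 = 2.28 eV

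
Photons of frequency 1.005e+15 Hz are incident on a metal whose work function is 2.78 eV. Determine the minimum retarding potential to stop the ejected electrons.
1.3763 V

The stopping potential V_s satisfies: eV_s = KE_max

First, find KE_max using Einstein's equation:
E_photon = hf = (6.626×10⁻³⁴ J·s)(1.005e+15 Hz) = 4.1563 eV
KE_max = E_photon - φ = 4.1563 - 2.78 = 1.3763 eV

Since eV_s = KE_max:
V_s = KE_max/e = 1.3763 V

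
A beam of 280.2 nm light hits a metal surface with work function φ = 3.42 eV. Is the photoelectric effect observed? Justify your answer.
Yes

For photoemission, the photon energy must exceed the work function.

Photon energy: E = hc/λ = 4.4248 eV
Work function: φ = 3.42 eV

Since E_photon (4.4248 eV) > φ (3.42 eV), photoemission WILL occur.
The threshold wavelength is λ₀ = hc/φ = 362.5 nm.
Since 280.2 nm < 362.5 nm, the light has sufficient energy.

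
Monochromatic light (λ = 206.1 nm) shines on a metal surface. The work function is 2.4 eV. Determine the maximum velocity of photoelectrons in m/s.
1.1278e+06 m/s

First, find the maximum kinetic energy:
E_photon = hc/λ = 6.0157 eV
KE_max = E_photon - φ = 6.0157 - 2.4 = 3.6157 eV

Convert to Joules: KE_max = 3.6157 × 1.602×10⁻¹⁹ J = 5.7930e-19 J

Then use KE = ½mv² to find velocity:
v = √(2·KE/m) = √(2 × 5.7930e-19 J / 9.109e-31 kg)
v = 1.1278e+06 m/s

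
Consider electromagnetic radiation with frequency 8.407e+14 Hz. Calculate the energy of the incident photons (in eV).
3.4769 eV

Using E = hf:

E = hf = (6.626×10⁻³⁴ J·s)(8.407e+14 Hz)
E = 3.4769 eV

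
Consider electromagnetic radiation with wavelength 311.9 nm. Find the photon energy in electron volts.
3.9751 eV

Using E = hf = hc/λ:

E = hc/λ = (6.626×10⁻³⁴ J·s)(3×10⁸ m/s) / (311.9×10⁻⁹ m)
E = 3.9751 eV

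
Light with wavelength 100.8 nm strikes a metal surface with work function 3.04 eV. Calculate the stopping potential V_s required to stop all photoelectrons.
9.2600 V

The stopping potential V_s satisfies: eV_s = KE_max

First, find KE_max using Einstein's equation:
E_photon = hc/λ = 12.3000 eV
KE_max = E_photon - φ = 12.3000 - 3.04 = 9.2600 eV

Since eV_s = KE_max:
V_s = KE_max/e = 9.2600 V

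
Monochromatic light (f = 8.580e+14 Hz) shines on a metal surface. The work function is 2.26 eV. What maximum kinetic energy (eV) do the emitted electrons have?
1.2884 eV

Using Einstein's photoelectric equation: KE_max = hf - φ

First, calculate the photon energy:
E_photon = hf = (6.626×10⁻³⁴ J·s)(8.580e+14 Hz)
E_photon = 3.5484 eV

Then, the maximum kinetic energy:
KE_max = E_photon - φ = 3.5484 eV - 2.26 eV = 1.2884 eV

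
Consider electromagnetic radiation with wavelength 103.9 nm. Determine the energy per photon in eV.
11.9330 eV

Using E = hf = hc/λ:

E = hc/λ = (6.626×10⁻³⁴ J·s)(3×10⁸ m/s) / (103.9×10⁻⁹ m)
E = 11.9330 eV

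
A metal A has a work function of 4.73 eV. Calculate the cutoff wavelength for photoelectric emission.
262.12 nm

The threshold wavelength is when the photon energy equals the work function:
hc/λ₀ = φ

Solving for λ₀:
λ₀ = hc/φ = (6.626×10⁻³⁴ J·s)(3×10⁸ m/s) / (4.73 eV × 1.602×10⁻¹⁹ J/eV)
λ₀ = 262.12 nm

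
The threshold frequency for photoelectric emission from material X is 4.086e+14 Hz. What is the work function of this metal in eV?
1.69 eV

At the threshold frequency, photon energy equals work function:
φ = hf₀

Calculating:
φ = (6.626×10⁻³⁴ J·s)(4.086e+14 Hz)
φ = 1.69 eV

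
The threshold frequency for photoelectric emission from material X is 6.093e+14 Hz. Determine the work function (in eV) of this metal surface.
2.52 eV

At the threshold frequency, photon energy equals work function:
φ = hf₀

Calculating:
φ = (6.626×10⁻³⁴ J·s)(6.093e+14 Hz)
φ = 2.52 eV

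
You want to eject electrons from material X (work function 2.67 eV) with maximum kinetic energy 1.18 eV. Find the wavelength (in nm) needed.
322.04 nm

From Einstein's equation: KE_max = hc/λ - φ

Rearranging for λ:
hc/λ = KE_max + φ
λ = hc/(KE_max + φ)

Required photon energy:
E_photon = KE_max + φ = 1.18 + 2.67 = 3.85 eV

Required wavelength:
λ = hc/E_photon = (6.626×10⁻³⁴)(3×10⁸) / (3.85 × 1.602×10⁻¹⁹)
λ = 322.04 nm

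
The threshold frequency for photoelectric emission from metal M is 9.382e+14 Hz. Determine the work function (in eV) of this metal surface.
3.88 eV

At the threshold frequency, photon energy equals work function:
φ = hf₀

Calculating:
φ = (6.626×10⁻³⁴ J·s)(9.382e+14 Hz)
φ = 3.88 eV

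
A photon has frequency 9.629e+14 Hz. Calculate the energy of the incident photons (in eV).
3.9822 eV

Using E = hf:

E = hf = (6.626×10⁻³⁴ J·s)(9.629e+14 Hz)
E = 3.9822 eV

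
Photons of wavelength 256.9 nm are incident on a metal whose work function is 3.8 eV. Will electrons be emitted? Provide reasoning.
Yes

For photoemission, the photon energy must exceed the work function.

Photon energy: E = hc/λ = 4.8262 eV
Work function: φ = 3.8 eV

Since E_photon (4.8262 eV) > φ (3.8 eV), photoemission WILL occur.
The threshold wavelength is λ₀ = hc/φ = 326.3 nm.
Since 256.9 nm < 326.3 nm, the light has sufficient energy.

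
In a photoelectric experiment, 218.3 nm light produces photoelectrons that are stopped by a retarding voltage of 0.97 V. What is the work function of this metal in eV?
4.71 eV

The stopping potential gives the maximum kinetic energy: KE_max = eV_s = 0.97 eV

From Einstein's photoelectric equation: KE_max = hc/λ - φ
Rearranging: φ = hc/λ - KE_max

Calculate photon energy:
E_photon = hc/λ = (6.626×10⁻³⁴ J·s)(3×10⁸ m/s) / (218.3×10⁻⁹ m) = 5.6795 eV

Therefore:
φ = 5.6795 - 0.97 = 4.71 eV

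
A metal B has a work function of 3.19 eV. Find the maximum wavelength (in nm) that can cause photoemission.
388.67 nm

The threshold wavelength is when the photon energy equals the work function:
hc/λ₀ = φ

Solving for λ₀:
λ₀ = hc/φ = (6.626×10⁻³⁴ J·s)(3×10⁸ m/s) / (3.19 eV × 1.602×10⁻¹⁹ J/eV)
λ₀ = 388.67 nm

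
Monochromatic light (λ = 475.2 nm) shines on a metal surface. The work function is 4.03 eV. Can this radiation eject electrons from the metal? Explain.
No

For photoemission, the photon energy must exceed the work function.

Photon energy: E = hc/λ = 2.6091 eV
Work function: φ = 4.03 eV

Since E_photon (2.6091 eV) < φ (4.03 eV), photoemission will NOT occur.
The threshold wavelength is λ₀ = hc/φ = 307.7 nm.
Since 475.2 nm > 307.7 nm, the photons lack sufficient energy.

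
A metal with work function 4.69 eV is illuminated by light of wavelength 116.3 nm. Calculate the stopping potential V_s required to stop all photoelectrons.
5.9707 V

The stopping potential V_s satisfies: eV_s = KE_max

First, find KE_max using Einstein's equation:
E_photon = hc/λ = 10.6607 eV
KE_max = E_photon - φ = 10.6607 - 4.69 = 5.9707 eV

Since eV_s = KE_max:
V_s = KE_max/e = 5.9707 V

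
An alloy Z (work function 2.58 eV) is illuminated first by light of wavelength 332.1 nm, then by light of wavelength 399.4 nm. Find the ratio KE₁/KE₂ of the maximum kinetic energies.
2.1999

Using Einstein's equation: KE_max = hc/λ - φ

For λ₁ = 332.1 nm:
E₁ = hc/λ₁ = 3.7333 eV
KE₁ = E₁ - φ = 3.7333 - 2.58 = 1.1533 eV

For λ₂ = 399.4 nm:
E₂ = hc/λ₂ = 3.1043 eV
KE₂ = E₂ - φ = 3.1043 - 2.58 = 0.5243 eV

Ratio: KE₁/KE₂ = 1.1533/0.5243 = 2.1999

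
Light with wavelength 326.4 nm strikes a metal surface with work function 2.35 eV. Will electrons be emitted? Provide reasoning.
Yes

For photoemission, the photon energy must exceed the work function.

Photon energy: E = hc/λ = 3.7985 eV
Work function: φ = 2.35 eV

Since E_photon (3.7985 eV) > φ (2.35 eV), photoemission WILL occur.
The threshold wavelength is λ₀ = hc/φ = 527.6 nm.
Since 326.4 nm < 527.6 nm, the light has sufficient energy.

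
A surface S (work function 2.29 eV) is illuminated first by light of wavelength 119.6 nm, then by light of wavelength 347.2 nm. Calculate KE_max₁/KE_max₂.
6.3050

Using Einstein's equation: KE_max = hc/λ - φ

For λ₁ = 119.6 nm:
E₁ = hc/λ₁ = 10.3666 eV
KE₁ = E₁ - φ = 10.3666 - 2.29 = 8.0766 eV

For λ₂ = 347.2 nm:
E₂ = hc/λ₂ = 3.5710 eV
KE₂ = E₂ - φ = 3.5710 - 2.29 = 1.2810 eV

Ratio: KE₁/KE₂ = 8.0766/1.2810 = 6.3050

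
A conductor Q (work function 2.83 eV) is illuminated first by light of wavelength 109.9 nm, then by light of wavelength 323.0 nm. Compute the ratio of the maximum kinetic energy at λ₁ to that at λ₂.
8.3801

Using Einstein's equation: KE_max = hc/λ - φ

For λ₁ = 109.9 nm:
E₁ = hc/λ₁ = 11.2815 eV
KE₁ = E₁ - φ = 11.2815 - 2.83 = 8.4515 eV

For λ₂ = 323.0 nm:
E₂ = hc/λ₂ = 3.8385 eV
KE₂ = E₂ - φ = 3.8385 - 2.83 = 1.0085 eV

Ratio: KE₁/KE₂ = 8.4515/1.0085 = 8.3801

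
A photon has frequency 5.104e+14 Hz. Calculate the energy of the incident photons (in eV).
2.1108 eV

Using E = hf:

E = hf = (6.626×10⁻³⁴ J·s)(5.104e+14 Hz)
E = 2.1108 eV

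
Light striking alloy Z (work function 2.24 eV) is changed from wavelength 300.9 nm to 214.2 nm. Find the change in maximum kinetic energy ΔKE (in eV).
1.6678 eV

Using Einstein's equation: KE_max = hc/λ - φ

For λ₁ = 300.9 nm:
KE₁ = hc/λ₁ - φ = 4.1204 - 2.24 = 1.8804 eV

For λ₂ = 214.2 nm:
KE₂ = hc/λ₂ - φ = 5.7882 - 2.24 = 3.5482 eV

Change in KE:
ΔKE = KE₂ - KE₁ = 3.5482 - 1.8804 = 1.6678 eV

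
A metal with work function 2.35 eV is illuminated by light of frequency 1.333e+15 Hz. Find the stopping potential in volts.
3.1628 V

The stopping potential V_s satisfies: eV_s = KE_max

First, find KE_max using Einstein's equation:
E_photon = hf = (6.626×10⁻³⁴ J·s)(1.333e+15 Hz) = 5.5128 eV
KE_max = E_photon - φ = 5.5128 - 2.35 = 3.1628 eV

Since eV_s = KE_max:
V_s = KE_max/e = 3.1628 V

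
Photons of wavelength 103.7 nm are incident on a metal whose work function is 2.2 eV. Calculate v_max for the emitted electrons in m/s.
1.8525e+06 m/s

First, find the maximum kinetic energy:
E_photon = hc/λ = 11.9560 eV
KE_max = E_photon - φ = 11.9560 - 2.2 = 9.7560 eV

Convert to Joules: KE_max = 9.7560 × 1.602×10⁻¹⁹ J = 1.5631e-18 J

Then use KE = ½mv² to find velocity:
v = √(2·KE/m) = √(2 × 1.5631e-18 J / 9.109e-31 kg)
v = 1.8525e+06 m/s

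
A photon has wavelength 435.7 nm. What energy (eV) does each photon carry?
2.8456 eV

Using E = hf = hc/λ:

E = hc/λ = (6.626×10⁻³⁴ J·s)(3×10⁸ m/s) / (435.7×10⁻⁹ m)
E = 2.8456 eV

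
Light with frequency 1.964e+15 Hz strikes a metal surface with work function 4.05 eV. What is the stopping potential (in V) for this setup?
4.0725 V

The stopping potential V_s satisfies: eV_s = KE_max

First, find KE_max using Einstein's equation:
E_photon = hf = (6.626×10⁻³⁴ J·s)(1.964e+15 Hz) = 8.1225 eV
KE_max = E_photon - φ = 8.1225 - 4.05 = 4.0725 eV

Since eV_s = KE_max:
V_s = KE_max/e = 4.0725 V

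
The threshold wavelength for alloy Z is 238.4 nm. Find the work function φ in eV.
5.20 eV

At the threshold wavelength, photon energy equals work function:
φ = hc/λ₀

Calculating:
φ = (6.626×10⁻³⁴ J·s)(3×10⁸ m/s) / (238.4×10⁻⁹ m)
φ = 5.20 eV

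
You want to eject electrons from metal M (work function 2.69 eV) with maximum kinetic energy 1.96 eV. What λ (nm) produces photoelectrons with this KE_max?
266.63 nm

From Einstein's equation: KE_max = hc/λ - φ

Rearranging for λ:
hc/λ = KE_max + φ
λ = hc/(KE_max + φ)

Required photon energy:
E_photon = KE_max + φ = 1.96 + 2.69 = 4.65 eV

Required wavelength:
λ = hc/E_photon = (6.626×10⁻³⁴)(3×10⁸) / (4.65 × 1.602×10⁻¹⁹)
λ = 266.63 nm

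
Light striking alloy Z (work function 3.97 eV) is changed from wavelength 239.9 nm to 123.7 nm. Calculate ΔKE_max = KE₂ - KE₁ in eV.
4.8548 eV

Using Einstein's equation: KE_max = hc/λ - φ

For λ₁ = 239.9 nm:
KE₁ = hc/λ₁ - φ = 5.1682 - 3.97 = 1.1982 eV

For λ₂ = 123.7 nm:
KE₂ = hc/λ₂ - φ = 10.0230 - 3.97 = 6.0530 eV

Change in KE:
ΔKE = KE₂ - KE₁ = 6.0530 - 1.1982 = 4.8548 eV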